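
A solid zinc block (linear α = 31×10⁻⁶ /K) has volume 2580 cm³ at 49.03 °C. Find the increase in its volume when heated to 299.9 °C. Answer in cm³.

Isotropic solid: β ≈ 3α = 9.3×10⁻⁵ /K; ΔT = 250.87 K
ΔV = 3αV₀ΔT = 3(31×10⁻⁶)(2580)(250.87) = 60.2 cm³

ΔV = 60.2 cm³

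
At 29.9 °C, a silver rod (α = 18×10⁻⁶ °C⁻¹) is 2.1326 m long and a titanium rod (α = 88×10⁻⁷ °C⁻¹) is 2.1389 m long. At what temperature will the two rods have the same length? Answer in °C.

L₁(1 + α₁ΔT) = L₂(1 + α₂ΔT) ⇒ ΔT = (L₂ − L₁)/(α₁L₁ − α₂L₂)
L₂ − L₁ = 2.1389 − 2.1326 = 6.30×10⁻³ m
α₁L₁ − α₂L₂ = 18×10⁻⁶×2.1326 − 88×10⁻⁷×2.1389 = 1.956448×10⁻⁵ m/K
ΔT = 6.30×10⁻³ / 1.956448×10⁻⁵ = 322.012 K
T = 29.9 + 322.012 = 351.912 °C

T = 351.9 °C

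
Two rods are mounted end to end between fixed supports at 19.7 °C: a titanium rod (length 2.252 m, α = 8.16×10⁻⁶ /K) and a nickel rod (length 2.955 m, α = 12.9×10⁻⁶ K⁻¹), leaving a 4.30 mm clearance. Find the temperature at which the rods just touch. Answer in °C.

α₁L₁ = 1.837632×10⁻⁵ m/K, α₂L₂ = 3.81195×10⁻⁵ m/K → total 5.649582×10⁻⁵ m/K
ΔT = g/(α₁L₁+α₂L₂) = 4.30×10⁻³ / 5.649582×10⁻⁵ = 76.112 K
T = 19.7 + 76.112 = 95.812 °C

T = 95.8 °C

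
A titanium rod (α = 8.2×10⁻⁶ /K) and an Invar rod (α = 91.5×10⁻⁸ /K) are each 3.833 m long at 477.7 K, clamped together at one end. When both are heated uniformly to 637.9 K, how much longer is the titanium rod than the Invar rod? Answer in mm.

4.47 mm

ΔT = 160.2 K
titanium: ΔL = 8.2×10⁻⁶ × 3.833 m × 160.2 = 5.0352×10⁻³ m = 5.0352 mm
Invar: ΔL = 91.5×10⁻⁸ × 3.833 m × 160.2 = 5.6185×10⁻⁴ m = 0.56185 mm
difference = 5.0352 − 0.56185 = 4.47335 mm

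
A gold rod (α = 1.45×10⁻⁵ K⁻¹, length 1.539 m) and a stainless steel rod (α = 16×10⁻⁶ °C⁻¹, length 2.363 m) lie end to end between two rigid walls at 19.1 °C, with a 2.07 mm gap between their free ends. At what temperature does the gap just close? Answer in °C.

T = 53.5 °C

α₁L₁ = 2.23155×10⁻⁵ m/K, α₂L₂ = 3.7808×10⁻⁵ m/K → total 6.01235×10⁻⁵ m/K
ΔT = g/(α₁L₁+α₂L₂) = 2.07×10⁻³ / 6.01235×10⁻⁵ = 34.429 K
T = 19.1 + 34.429 = 53.529 °C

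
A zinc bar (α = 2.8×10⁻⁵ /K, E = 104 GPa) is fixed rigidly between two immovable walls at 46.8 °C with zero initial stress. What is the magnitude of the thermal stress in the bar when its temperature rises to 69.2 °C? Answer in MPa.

σ = 65.2 MPa

Fully constrained: the free strain ε = αΔT is blocked, so σ = Eε = EαΔT.
|ΔT| = 22.4 K
σ = 104×10⁹ × 2.8×10⁻⁵ × 22.4 = 6.52×10⁷ Pa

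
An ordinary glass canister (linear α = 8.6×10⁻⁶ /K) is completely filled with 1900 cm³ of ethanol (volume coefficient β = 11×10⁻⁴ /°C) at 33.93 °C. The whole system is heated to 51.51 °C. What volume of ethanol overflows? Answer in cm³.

35.9 cm³

The canister also expands: β_container ≈ 3α = 2.58×10⁻⁵ /K
Net overflow = V₀(β_liq − 3α_cont)ΔT
β − 3α = 1.10×10⁻³ − 2.58×10⁻⁵ = 1.0742×10⁻³ /K; ΔT = 17.58 K
ΔV = 1900 × 1.0742×10⁻³ × 17.58 = 35.9 cm³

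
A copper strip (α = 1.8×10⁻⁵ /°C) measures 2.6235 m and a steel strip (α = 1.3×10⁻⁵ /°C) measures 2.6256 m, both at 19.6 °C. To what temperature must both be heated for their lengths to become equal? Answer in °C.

L₁(1 + α₁ΔT) = L₂(1 + α₂ΔT) ⇒ ΔT = (L₂ − L₁)/(α₁L₁ − α₂L₂)
L₂ − L₁ = 2.6256 − 2.6235 = 2.10×10⁻³ m
α₁L₁ − α₂L₂ = 1.8×10⁻⁵×2.6235 − 1.3×10⁻⁵×2.6256 = 1.30902×10⁻⁵ m/K
ΔT = 2.10×10⁻³ / 1.30902×10⁻⁵ = 160.425 K
T = 19.6 + 160.425 = 180.025 °C

T = 180.0 °C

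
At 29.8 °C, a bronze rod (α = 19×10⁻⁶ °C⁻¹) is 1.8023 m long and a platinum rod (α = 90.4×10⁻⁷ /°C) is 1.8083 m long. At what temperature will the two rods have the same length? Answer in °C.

Equal length when α₁L₁ΔT − α₂L₂ΔT = L₂ − L₁ = 6.00×10⁻³ m
α₁L₁ = 3.42437×10⁻⁵, α₂L₂ = 1.6347032×10⁻⁵ → Δ(αL) = 1.7896668×10⁻⁵ m/K
ΔT = 6.00×10⁻³ / 1.7896668×10⁻⁵ = 335.258 K, so T = 29.8 + 335.258 = 365.058 °C

T = 365.1 °C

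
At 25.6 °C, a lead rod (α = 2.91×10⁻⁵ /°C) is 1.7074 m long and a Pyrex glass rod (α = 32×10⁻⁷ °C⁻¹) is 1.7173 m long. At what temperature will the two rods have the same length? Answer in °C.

T = 249.6 °C

L₁(1 + α₁ΔT) = L₂(1 + α₂ΔT) ⇒ ΔT = (L₂ − L₁)/(α₁L₁ − α₂L₂)
L₂ − L₁ = 1.7173 − 1.7074 = 9.90×10⁻³ m
α₁L₁ − α₂L₂ = 2.91×10⁻⁵×1.7074 − 32×10⁻⁷×1.7173 = 4.418998×10⁻⁵ m/K
ΔT = 9.90×10⁻³ / 4.418998×10⁻⁵ = 224.033 K
T = 25.6 + 224.033 = 249.633 °C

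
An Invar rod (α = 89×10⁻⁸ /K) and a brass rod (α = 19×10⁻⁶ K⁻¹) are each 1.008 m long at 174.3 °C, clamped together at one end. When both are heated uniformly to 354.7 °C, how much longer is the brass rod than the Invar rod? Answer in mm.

ΔT = 180.4 K
Invar: ΔL = 89×10⁻⁸ × 1.008 m × 180.4 = 1.6184×10⁻⁴ m = 0.16184 mm
brass: ΔL = 19×10⁻⁶ × 1.008 m × 180.4 = 3.4550×10⁻³ m = 3.4550 mm
difference = 3.4550 − 0.16184 = 3.29316 mm

3.29 mm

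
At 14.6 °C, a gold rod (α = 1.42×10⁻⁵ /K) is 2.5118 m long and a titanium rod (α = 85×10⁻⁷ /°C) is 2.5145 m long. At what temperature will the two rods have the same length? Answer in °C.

T = 203.5 °C

Equal length when α₁L₁ΔT − α₂L₂ΔT = L₂ − L₁ = 2.70×10⁻³ m
α₁L₁ = 3.566756×10⁻⁵, α₂L₂ = 2.137325×10⁻⁵ → Δ(αL) = 1.429431×10⁻⁵ m/K
ΔT = 2.70×10⁻³ / 1.429431×10⁻⁵ = 188.886 K, so T = 14.6 + 188.886 = 203.486 °C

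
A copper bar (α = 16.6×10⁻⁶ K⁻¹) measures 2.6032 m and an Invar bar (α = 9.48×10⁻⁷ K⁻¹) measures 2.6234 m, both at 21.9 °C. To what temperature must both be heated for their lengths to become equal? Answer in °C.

Equal length when α₁L₁ΔT − α₂L₂ΔT = L₂ − L₁ = 2.02×10⁻² m
α₁L₁ = 4.321312×10⁻⁵, α₂L₂ = 2.4869832×10⁻⁶ → Δ(αL) = 4.07261368×10⁻⁵ m/K
ΔT = 2.02×10⁻² / 4.07261368×10⁻⁵ = 495.996 K, so T = 21.9 + 495.996 = 517.896 °C

T = 517.9 °C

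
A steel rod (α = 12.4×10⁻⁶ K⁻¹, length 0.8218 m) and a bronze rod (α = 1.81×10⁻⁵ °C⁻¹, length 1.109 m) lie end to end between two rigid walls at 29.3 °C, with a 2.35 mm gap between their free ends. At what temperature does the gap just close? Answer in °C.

Gap closes when ΔL₁ + ΔL₂ = 2.35 mm = 2.35×10⁻³ m
(α₁L₁ + α₂L₂)ΔT = g
α₁L₁ + α₂L₂ = 12.4×10⁻⁶×0.8218 + 1.81×10⁻⁵×1.109 = 3.026322×10⁻⁵ m/K
ΔT = 2.35×10⁻³ / 3.026322×10⁻⁵ = 77.65 K
T = 29.3 + 77.65 = 106.95 °C

T = 107 °C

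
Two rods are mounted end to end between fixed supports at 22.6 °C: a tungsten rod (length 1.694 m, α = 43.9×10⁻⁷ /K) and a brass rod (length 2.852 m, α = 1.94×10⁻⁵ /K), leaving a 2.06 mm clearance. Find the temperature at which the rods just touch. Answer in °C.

T = 55.4 °C

α₁L₁ = 7.43666×10⁻⁶ m/K, α₂L₂ = 5.53288×10⁻⁵ m/K → total 6.276546×10⁻⁵ m/K
ΔT = g/(α₁L₁+α₂L₂) = 2.06×10⁻³ / 6.276546×10⁻⁵ = 32.821 K
T = 22.6 + 32.821 = 55.421 °C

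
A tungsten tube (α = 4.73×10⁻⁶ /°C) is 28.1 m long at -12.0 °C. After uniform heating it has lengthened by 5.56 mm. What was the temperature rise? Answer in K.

ΔL = αL₀ΔT ⇒ ΔT = ΔL / (αL₀)
ΔT = 5.56×10⁻³ m / (4.73×10⁻⁶ × 28.1 m) = 41.832 K

ΔT = 41.8 K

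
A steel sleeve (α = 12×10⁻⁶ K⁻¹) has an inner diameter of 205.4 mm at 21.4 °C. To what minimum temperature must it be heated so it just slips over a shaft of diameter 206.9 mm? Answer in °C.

T = 630 °C

Required Δd = 206.9 − 205.4 = 1.5 mm
Δd = αd₀ΔT ⇒ ΔT = Δd/(αd₀) = 1.5 / (12×10⁻⁶ × 205.4) = 608.57 K
T_min = 21.4 + 608.57 = 629.97 °C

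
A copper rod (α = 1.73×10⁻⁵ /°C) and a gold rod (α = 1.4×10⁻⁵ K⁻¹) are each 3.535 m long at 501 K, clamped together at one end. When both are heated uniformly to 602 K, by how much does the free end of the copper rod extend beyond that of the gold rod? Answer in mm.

1.18 mm

ΔT = 101 K
copper: ΔL = 1.73×10⁻⁵ × 3.535 m × 101 = 6.1767×10⁻³ m = 6.1767 mm
gold: ΔL = 1.4×10⁻⁵ × 3.535 m × 101 = 4.9985×10⁻³ m = 4.9985 mm
difference = 6.1767 − 4.9985 = 1.1782 mm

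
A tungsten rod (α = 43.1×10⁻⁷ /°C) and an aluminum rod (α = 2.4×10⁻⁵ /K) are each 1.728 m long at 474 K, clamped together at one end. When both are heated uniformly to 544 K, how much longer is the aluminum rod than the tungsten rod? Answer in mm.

ΔT = 70 K
tungsten: ΔL = 43.1×10⁻⁷ × 1.728 m × 70 = 5.2134×10⁻⁴ m = 0.52134 mm
aluminum: ΔL = 2.4×10⁻⁵ × 1.728 m × 70 = 2.9030×10⁻³ m = 2.9030 mm
difference = 2.9030 − 0.52134 = 2.38166 mm

2.38 mm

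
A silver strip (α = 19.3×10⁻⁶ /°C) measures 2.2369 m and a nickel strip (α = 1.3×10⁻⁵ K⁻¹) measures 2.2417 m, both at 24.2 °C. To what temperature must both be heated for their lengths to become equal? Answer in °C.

T = 366.3 °C

Equal length when α₁L₁ΔT − α₂L₂ΔT = L₂ − L₁ = 4.80×10⁻³ m
α₁L₁ = 4.317217×10⁻⁵, α₂L₂ = 2.91421×10⁻⁵ → Δ(αL) = 1.403007×10⁻⁵ m/K
ΔT = 4.80×10⁻³ / 1.403007×10⁻⁵ = 342.122 K, so T = 24.2 + 342.122 = 366.322 °C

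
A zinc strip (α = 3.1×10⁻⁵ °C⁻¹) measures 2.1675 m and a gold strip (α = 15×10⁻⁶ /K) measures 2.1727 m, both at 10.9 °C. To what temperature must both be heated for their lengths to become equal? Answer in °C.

L₁(1 + α₁ΔT) = L₂(1 + α₂ΔT) ⇒ ΔT = (L₂ − L₁)/(α₁L₁ − α₂L₂)
L₂ − L₁ = 2.1727 − 2.1675 = 5.20×10⁻³ m
α₁L₁ − α₂L₂ = 3.1×10⁻⁵×2.1675 − 15×10⁻⁶×2.1727 = 3.4602×10⁻⁵ m/K
ΔT = 5.20×10⁻³ / 3.4602×10⁻⁵ = 150.280 K
T = 10.9 + 150.280 = 161.180 °C

T = 161.2 °C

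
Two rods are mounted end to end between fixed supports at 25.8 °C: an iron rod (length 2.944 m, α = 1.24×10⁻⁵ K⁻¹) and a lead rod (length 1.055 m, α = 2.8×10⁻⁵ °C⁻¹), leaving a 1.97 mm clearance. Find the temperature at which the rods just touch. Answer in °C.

T = 55.6 °C

Gap closes when ΔL₁ + ΔL₂ = 1.97 mm = 1.97×10⁻³ m
(α₁L₁ + α₂L₂)ΔT = g
α₁L₁ + α₂L₂ = 1.24×10⁻⁵×2.944 + 2.8×10⁻⁵×1.055 = 6.60456×10⁻⁵ m/K
ΔT = 1.97×10⁻³ / 6.60456×10⁻⁵ = 29.828 K
T = 25.8 + 29.828 = 55.628 °C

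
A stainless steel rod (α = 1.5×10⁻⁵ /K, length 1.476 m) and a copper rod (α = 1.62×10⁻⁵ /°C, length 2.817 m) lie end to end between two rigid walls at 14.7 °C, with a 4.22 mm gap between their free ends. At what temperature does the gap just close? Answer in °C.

T = 77.0 °C

Gap closes when ΔL₁ + ΔL₂ = 4.22 mm = 4.22×10⁻³ m
(α₁L₁ + α₂L₂)ΔT = g
α₁L₁ + α₂L₂ = 1.5×10⁻⁵×1.476 + 1.62×10⁻⁵×2.817 = 6.77754×10⁻⁵ m/K
ΔT = 4.22×10⁻³ / 6.77754×10⁻⁵ = 62.264 K
T = 14.7 + 62.264 = 76.964 °C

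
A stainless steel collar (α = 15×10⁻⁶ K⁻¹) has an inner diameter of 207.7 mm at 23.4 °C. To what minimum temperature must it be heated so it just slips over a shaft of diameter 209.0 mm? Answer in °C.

Required Δd = 209.0 − 207.7 = 1.3 mm
Δd = αd₀ΔT ⇒ ΔT = Δd/(αd₀) = 1.3 / (15×10⁻⁶ × 207.7) = 417.27 K
T_min = 23.4 + 417.27 = 440.67 °C

T = 441 °C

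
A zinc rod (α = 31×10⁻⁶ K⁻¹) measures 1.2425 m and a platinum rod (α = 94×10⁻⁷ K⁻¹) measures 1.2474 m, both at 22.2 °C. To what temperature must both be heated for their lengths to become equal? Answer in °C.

L₁(1 + α₁ΔT) = L₂(1 + α₂ΔT) ⇒ ΔT = (L₂ − L₁)/(α₁L₁ − α₂L₂)
L₂ − L₁ = 1.2474 − 1.2425 = 4.90×10⁻³ m
α₁L₁ − α₂L₂ = 31×10⁻⁶×1.2425 − 94×10⁻⁷×1.2474 = 2.679194×10⁻⁵ m/K
ΔT = 4.90×10⁻³ / 2.679194×10⁻⁵ = 182.891 K
T = 22.2 + 182.891 = 205.091 °C

T = 205.1 °C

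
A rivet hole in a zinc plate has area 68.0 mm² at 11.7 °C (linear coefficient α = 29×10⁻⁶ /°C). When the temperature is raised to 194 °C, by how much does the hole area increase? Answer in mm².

Area coefficient ≈ 2α; |ΔT| = 182.3 K
ΔA = 2αA₀ΔT = 2(29×10⁻⁶)(68.0)(182.3) = 0.719 mm²

ΔA = 0.719 mm²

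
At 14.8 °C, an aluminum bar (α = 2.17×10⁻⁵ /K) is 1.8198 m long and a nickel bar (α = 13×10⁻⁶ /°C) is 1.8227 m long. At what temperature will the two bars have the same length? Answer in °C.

T = 198.4 °C

Equal length when α₁L₁ΔT − α₂L₂ΔT = L₂ − L₁ = 2.90×10⁻³ m
α₁L₁ = 3.948966×10⁻⁵, α₂L₂ = 2.36951×10⁻⁵ → Δ(αL) = 1.579456×10⁻⁵ m/K
ΔT = 2.90×10⁻³ / 1.579456×10⁻⁵ = 183.608 K, so T = 14.8 + 183.608 = 198.408 °C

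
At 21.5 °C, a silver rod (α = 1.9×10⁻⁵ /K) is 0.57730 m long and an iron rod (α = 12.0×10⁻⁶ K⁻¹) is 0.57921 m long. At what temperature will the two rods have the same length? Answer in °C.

L₁(1 + α₁ΔT) = L₂(1 + α₂ΔT) ⇒ ΔT = (L₂ − L₁)/(α₁L₁ − α₂L₂)
L₂ − L₁ = 0.57921 − 0.57730 = 1.91×10⁻³ m
α₁L₁ − α₂L₂ = 1.9×10⁻⁵×0.57730 − 12.0×10⁻⁶×0.57921 = 4.01818×10⁻⁶ m/K
ΔT = 1.91×10⁻³ / 4.01818×10⁻⁶ = 475.340 K
T = 21.5 + 475.340 = 496.840 °C

T = 496.8 °C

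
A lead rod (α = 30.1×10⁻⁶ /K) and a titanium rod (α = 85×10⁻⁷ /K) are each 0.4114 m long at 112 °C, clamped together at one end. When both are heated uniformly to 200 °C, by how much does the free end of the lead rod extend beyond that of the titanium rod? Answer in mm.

ΔT = 88 K
lead: ΔL = 30.1×10⁻⁶ × 0.4114 m × 88 = 1.0897×10⁻³ m = 1.0897 mm
titanium: ΔL = 85×10⁻⁷ × 0.4114 m × 88 = 3.0773×10⁻⁴ m = 0.30773 mm
difference = 1.0897 − 0.30773 = 0.78197 mm

0.782 mm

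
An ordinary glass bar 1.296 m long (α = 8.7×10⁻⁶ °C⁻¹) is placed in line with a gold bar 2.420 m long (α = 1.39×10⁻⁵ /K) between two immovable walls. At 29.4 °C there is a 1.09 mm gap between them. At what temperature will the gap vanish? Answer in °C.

Gap closes when ΔL₁ + ΔL₂ = 1.09 mm = 1.09×10⁻³ m
(α₁L₁ + α₂L₂)ΔT = g
α₁L₁ + α₂L₂ = 8.7×10⁻⁶×1.296 + 1.39×10⁻⁵×2.420 = 4.49132×10⁻⁵ m/K
ΔT = 1.09×10⁻³ / 4.49132×10⁻⁵ = 24.269 K
T = 29.4 + 24.269 = 53.669 °C

T = 53.7 °C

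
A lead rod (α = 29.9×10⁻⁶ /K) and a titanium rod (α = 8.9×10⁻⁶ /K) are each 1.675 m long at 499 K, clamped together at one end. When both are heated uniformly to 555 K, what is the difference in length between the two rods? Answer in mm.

1.97 mm

ΔT = 56 K
lead: ΔL = 29.9×10⁻⁶ × 1.675 m × 56 = 2.8046×10⁻³ m = 2.8046 mm
titanium: ΔL = 8.9×10⁻⁶ × 1.675 m × 56 = 8.3482×10⁻⁴ m = 0.83482 mm
difference = 2.8046 − 0.83482 = 1.96978 mm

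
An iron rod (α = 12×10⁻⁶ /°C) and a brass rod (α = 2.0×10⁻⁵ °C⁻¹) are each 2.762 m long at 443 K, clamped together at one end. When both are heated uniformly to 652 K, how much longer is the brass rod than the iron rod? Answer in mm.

ΔT = 209 K
iron: ΔL = 12×10⁻⁶ × 2.762 m × 209 = 6.9271×10⁻³ m = 6.9271 mm
brass: ΔL = 2.0×10⁻⁵ × 2.762 m × 209 = 1.1545×10⁻² m = 11.545 mm
difference = 11.545 − 6.9271 = 4.6179 mm

4.62 mm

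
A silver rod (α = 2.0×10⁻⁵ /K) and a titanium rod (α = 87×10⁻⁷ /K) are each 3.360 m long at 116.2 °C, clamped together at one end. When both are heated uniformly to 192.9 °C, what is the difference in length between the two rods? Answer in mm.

2.91 mm

ΔT = 76.7 K
silver: ΔL = 2.0×10⁻⁵ × 3.360 m × 76.7 = 5.1542×10⁻³ m = 5.1542 mm
titanium: ΔL = 87×10⁻⁷ × 3.360 m × 76.7 = 2.2421×10⁻³ m = 2.2421 mm
difference = 5.1542 − 2.2421 = 2.9121 mm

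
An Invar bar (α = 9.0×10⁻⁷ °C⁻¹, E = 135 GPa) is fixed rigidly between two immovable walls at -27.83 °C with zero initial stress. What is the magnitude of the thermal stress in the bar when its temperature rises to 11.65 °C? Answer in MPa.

Fully constrained: the free strain ε = αΔT is blocked, so σ = Eε = EαΔT.
|ΔT| = 39.48 K
σ = 135×10⁹ × 9.0×10⁻⁷ × 39.48 = 4.80×10⁶ Pa

σ = 4.80 MPa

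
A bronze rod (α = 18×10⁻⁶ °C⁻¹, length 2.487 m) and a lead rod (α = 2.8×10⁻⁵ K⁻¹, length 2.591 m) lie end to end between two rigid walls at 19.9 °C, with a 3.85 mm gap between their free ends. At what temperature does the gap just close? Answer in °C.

α₁L₁ = 4.4766×10⁻⁵ m/K, α₂L₂ = 7.2548×10⁻⁵ m/K → total 1.17314×10⁻⁴ m/K
ΔT = g/(α₁L₁+α₂L₂) = 3.85×10⁻³ / 1.17314×10⁻⁴ = 32.818 K
T = 19.9 + 32.818 = 52.718 °C

T = 52.7 °C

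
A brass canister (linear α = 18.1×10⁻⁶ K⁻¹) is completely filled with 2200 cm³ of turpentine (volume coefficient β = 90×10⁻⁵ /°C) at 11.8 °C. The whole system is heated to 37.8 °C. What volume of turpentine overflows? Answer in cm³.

48.4 cm³

The canister also expands: β_container ≈ 3α = 5.43×10⁻⁵ /K
Net overflow = V₀(β_liq − 3α_cont)ΔT
β − 3α = 9.00×10⁻⁴ − 5.43×10⁻⁵ = 8.457×10⁻⁴ /K; ΔT = 26.0 K
ΔV = 2200 × 8.457×10⁻⁴ × 26.0 = 48.4 cm³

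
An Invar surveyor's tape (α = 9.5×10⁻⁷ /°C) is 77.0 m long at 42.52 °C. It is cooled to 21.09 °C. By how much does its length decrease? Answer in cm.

|ΔT| = |21.09 − 42.52| = 21.43 K
ΔL = αL₀ΔT = (9.5×10⁻⁷)(77.0)(21.43) = 1.57×10⁻³ m

ΔL = 0.157 cm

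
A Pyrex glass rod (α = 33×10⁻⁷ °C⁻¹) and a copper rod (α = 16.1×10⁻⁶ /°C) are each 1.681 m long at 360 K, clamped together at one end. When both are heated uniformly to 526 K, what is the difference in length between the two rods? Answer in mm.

ΔT = 166 K
Pyrex glass: ΔL = 33×10⁻⁷ × 1.681 m × 166 = 9.2085×10⁻⁴ m = 0.92085 mm
copper: ΔL = 16.1×10⁻⁶ × 1.681 m × 166 = 4.4926×10⁻³ m = 4.4926 mm
difference = 4.4926 − 0.92085 = 3.57175 mm

3.57 mm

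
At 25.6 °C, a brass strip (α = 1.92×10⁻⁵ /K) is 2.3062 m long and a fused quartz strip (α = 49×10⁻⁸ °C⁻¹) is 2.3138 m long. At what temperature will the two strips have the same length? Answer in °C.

T = 201.7 °C

Equal length when α₁L₁ΔT − α₂L₂ΔT = L₂ − L₁ = 7.60×10⁻³ m
α₁L₁ = 4.427904×10⁻⁵, α₂L₂ = 1.133762×10⁻⁶ → Δ(αL) = 4.3145278×10⁻⁵ m/K
ΔT = 7.60×10⁻³ / 4.3145278×10⁻⁵ = 176.149 K, so T = 25.6 + 176.149 = 201.749 °C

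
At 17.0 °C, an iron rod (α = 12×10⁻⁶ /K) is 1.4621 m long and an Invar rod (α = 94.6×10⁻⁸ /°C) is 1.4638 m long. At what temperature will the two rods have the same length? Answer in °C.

T = 122.2 °C

L₁(1 + α₁ΔT) = L₂(1 + α₂ΔT) ⇒ ΔT = (L₂ − L₁)/(α₁L₁ − α₂L₂)
L₂ − L₁ = 1.4638 − 1.4621 = 1.70×10⁻³ m
α₁L₁ − α₂L₂ = 12×10⁻⁶×1.4621 − 94.6×10⁻⁸×1.4638 = 1.61604452×10⁻⁵ m/K
ΔT = 1.70×10⁻³ / 1.61604452×10⁻⁵ = 105.195 K
T = 17.0 + 105.195 = 122.195 °C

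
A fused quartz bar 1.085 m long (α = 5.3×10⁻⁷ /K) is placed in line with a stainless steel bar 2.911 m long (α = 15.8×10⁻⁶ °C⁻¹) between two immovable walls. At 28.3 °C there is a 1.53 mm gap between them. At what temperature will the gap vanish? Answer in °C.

T = 61.2 °C

Gap closes when ΔL₁ + ΔL₂ = 1.53 mm = 1.53×10⁻³ m
(α₁L₁ + α₂L₂)ΔT = g
α₁L₁ + α₂L₂ = 5.3×10⁻⁷×1.085 + 15.8×10⁻⁶×2.911 = 4.656885×10⁻⁵ m/K
ΔT = 1.53×10⁻³ / 4.656885×10⁻⁵ = 32.855 K
T = 28.3 + 32.855 = 61.155 °C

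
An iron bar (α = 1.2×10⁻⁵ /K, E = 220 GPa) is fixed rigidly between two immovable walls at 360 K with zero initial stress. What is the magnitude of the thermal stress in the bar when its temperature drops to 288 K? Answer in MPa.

Fully constrained: the free strain ε = αΔT is blocked, so σ = Eε = EαΔT.
|ΔT| = 72 K
σ = 220×10⁹ × 1.2×10⁻⁵ × 72 = 1.90×10⁸ Pa

σ = 190 MPa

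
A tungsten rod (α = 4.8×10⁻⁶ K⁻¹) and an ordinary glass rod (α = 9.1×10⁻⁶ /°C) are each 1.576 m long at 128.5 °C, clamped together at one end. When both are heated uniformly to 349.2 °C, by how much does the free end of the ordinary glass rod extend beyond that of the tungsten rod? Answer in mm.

1.50 mm

ΔT = 220.7 K
tungsten: ΔL = 4.8×10⁻⁶ × 1.576 m × 220.7 = 1.6696×10⁻³ m = 1.6696 mm
ordinary glass: ΔL = 9.1×10⁻⁶ × 1.576 m × 220.7 = 3.1652×10⁻³ m = 3.1652 mm
difference = 3.1652 − 1.6696 = 1.4956 mm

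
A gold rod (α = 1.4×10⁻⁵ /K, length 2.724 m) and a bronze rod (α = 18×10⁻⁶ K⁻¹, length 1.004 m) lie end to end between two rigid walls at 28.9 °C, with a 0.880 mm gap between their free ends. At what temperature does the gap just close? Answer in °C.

α₁L₁ = 3.8136×10⁻⁵ m/K, α₂L₂ = 1.8072×10⁻⁵ m/K → total 5.6208×10⁻⁵ m/K
ΔT = g/(α₁L₁+α₂L₂) = 8.80×10⁻⁴ / 5.6208×10⁻⁵ = 15.656 K
T = 28.9 + 15.656 = 44.556 °C

T = 44.6 °C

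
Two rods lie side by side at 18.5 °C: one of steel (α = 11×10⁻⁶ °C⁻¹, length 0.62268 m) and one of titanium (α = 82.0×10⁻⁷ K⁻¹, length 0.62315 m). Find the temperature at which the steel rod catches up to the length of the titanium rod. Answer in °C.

L₁(1 + α₁ΔT) = L₂(1 + α₂ΔT) ⇒ ΔT = (L₂ − L₁)/(α₁L₁ − α₂L₂)
L₂ − L₁ = 0.62315 − 0.62268 = 4.70×10⁻⁴ m
α₁L₁ − α₂L₂ = 11×10⁻⁶×0.62268 − 82.0×10⁻⁷×0.62315 = 1.73965×10⁻⁶ m/K
ΔT = 4.70×10⁻⁴ / 1.73965×10⁻⁶ = 270.169 K
T = 18.5 + 270.169 = 288.669 °C

T = 288.7 °C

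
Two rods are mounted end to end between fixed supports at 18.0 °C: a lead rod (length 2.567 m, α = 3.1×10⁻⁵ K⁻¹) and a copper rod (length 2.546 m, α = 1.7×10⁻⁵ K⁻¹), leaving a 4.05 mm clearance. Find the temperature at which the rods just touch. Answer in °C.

T = 51.0 °C

α₁L₁ = 7.9577×10⁻⁵ m/K, α₂L₂ = 4.3282×10⁻⁵ m/K → total 1.22859×10⁻⁴ m/K
ΔT = g/(α₁L₁+α₂L₂) = 4.05×10⁻³ / 1.22859×10⁻⁴ = 32.965 K
T = 18.0 + 32.965 = 50.965 °C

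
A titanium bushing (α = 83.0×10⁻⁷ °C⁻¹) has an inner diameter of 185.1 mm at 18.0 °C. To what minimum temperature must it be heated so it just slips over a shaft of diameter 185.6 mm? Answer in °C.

Required Δd = 185.6 − 185.1 = 0.5 mm
Δd = αd₀ΔT ⇒ ΔT = Δd/(αd₀) = 0.5 / (83.0×10⁻⁷ × 185.1) = 325.45 K
T_min = 18.0 + 325.45 = 343.45 °C

T = 343 °C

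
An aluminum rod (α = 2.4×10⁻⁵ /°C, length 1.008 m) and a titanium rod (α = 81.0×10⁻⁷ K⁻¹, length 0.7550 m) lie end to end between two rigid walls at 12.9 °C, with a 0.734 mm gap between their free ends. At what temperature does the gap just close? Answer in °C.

α₁L₁ = 2.4192×10⁻⁵ m/K, α₂L₂ = 6.1155×10⁻⁶ m/K → total 3.03075×10⁻⁵ m/K
ΔT = g/(α₁L₁+α₂L₂) = 7.34×10⁻⁴ / 3.03075×10⁻⁵ = 24.218 K
T = 12.9 + 24.218 = 37.118 °C

T = 37.1 °C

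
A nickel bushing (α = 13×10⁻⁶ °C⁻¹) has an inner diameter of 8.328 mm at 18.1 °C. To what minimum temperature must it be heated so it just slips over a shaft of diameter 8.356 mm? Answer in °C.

Required Δd = 8.356 − 8.328 = 0.028 mm
Δd = αd₀ΔT ⇒ ΔT = Δd/(αd₀) = 0.028 / (13×10⁻⁶ × 8.328) = 258.63 K
T_min = 18.1 + 258.63 = 276.73 °C

T = 277 °C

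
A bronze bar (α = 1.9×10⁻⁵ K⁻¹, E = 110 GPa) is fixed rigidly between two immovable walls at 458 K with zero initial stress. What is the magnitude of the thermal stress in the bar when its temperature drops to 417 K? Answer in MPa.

Fully constrained: the free strain ε = αΔT is blocked, so σ = Eε = EαΔT.
|ΔT| = 41 K
σ = 110×10⁹ × 1.9×10⁻⁵ × 41 = 8.57×10⁷ Pa

σ = 85.7 MPa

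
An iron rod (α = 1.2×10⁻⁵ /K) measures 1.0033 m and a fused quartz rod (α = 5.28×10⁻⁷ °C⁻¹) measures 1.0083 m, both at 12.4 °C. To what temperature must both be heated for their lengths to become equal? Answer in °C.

L₁(1 + α₁ΔT) = L₂(1 + α₂ΔT) ⇒ ΔT = (L₂ − L₁)/(α₁L₁ − α₂L₂)
L₂ − L₁ = 1.0083 − 1.0033 = 5.00×10⁻³ m
α₁L₁ − α₂L₂ = 1.2×10⁻⁵×1.0033 − 5.28×10⁻⁷×1.0083 = 1.15072176×10⁻⁵ m/K
ΔT = 5.00×10⁻³ / 1.15072176×10⁻⁵ = 434.510 K
T = 12.4 + 434.510 = 446.910 °C

T = 446.9 °C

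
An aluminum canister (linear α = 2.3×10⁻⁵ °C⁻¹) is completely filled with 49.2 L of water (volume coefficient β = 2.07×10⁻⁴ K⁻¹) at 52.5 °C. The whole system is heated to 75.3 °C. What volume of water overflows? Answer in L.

The canister also expands: β_container ≈ 3α = 6.9×10⁻⁵ /K
Net overflow = V₀(β_liq − 3α_cont)ΔT
β − 3α = 2.07×10⁻⁴ − 6.9×10⁻⁵ = 1.38×10⁻⁴ /K; ΔT = 22.8 K
ΔV = 49.2 × 1.38×10⁻⁴ × 22.8 = 0.155 L

0.155 L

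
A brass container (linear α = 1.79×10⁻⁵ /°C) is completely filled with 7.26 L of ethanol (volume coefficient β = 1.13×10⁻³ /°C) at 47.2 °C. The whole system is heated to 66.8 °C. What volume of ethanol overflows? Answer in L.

0.153 L

The container also expands: β_container ≈ 3α = 5.37×10⁻⁵ /K
Net overflow = V₀(β_liq − 3α_cont)ΔT
β − 3α = 1.13×10⁻³ − 5.37×10⁻⁵ = 1.0763×10⁻³ /K; ΔT = 19.6 K
ΔV = 7.26 × 1.0763×10⁻³ × 19.6 = 0.153 L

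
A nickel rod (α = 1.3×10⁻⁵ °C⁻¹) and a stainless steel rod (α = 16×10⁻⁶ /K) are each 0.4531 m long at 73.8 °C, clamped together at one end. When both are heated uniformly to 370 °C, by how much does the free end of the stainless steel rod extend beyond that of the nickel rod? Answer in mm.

ΔT = 296.2 K
nickel: ΔL = 1.3×10⁻⁵ × 0.4531 m × 296.2 = 1.7447×10⁻³ m = 1.7447 mm
stainless steel: ΔL = 16×10⁻⁶ × 0.4531 m × 296.2 = 2.1473×10⁻³ m = 2.1473 mm
difference = 2.1473 − 1.7447 = 0.4026 mm

0.403 mm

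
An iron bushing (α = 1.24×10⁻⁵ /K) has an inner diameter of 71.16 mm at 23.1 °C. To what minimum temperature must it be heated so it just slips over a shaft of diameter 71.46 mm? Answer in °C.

T = 363 °C

Required Δd = 71.46 − 71.16 = 0.30 mm
Δd = αd₀ΔT ⇒ ΔT = Δd/(αd₀) = 0.30 / (1.24×10⁻⁵ × 71.16) = 339.99 K
T_min = 23.1 + 339.99 = 363.09 °C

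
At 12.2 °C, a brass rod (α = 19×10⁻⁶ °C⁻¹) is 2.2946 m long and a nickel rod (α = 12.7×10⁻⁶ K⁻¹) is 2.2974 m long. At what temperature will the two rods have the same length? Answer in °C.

T = 206.4 °C

Equal length when α₁L₁ΔT − α₂L₂ΔT = L₂ − L₁ = 2.80×10⁻³ m
α₁L₁ = 4.35974×10⁻⁵, α₂L₂ = 2.917698×10⁻⁵ → Δ(αL) = 1.442042×10⁻⁵ m/K
ΔT = 2.80×10⁻³ / 1.442042×10⁻⁵ = 194.169 K, so T = 12.2 + 194.169 = 206.369 °C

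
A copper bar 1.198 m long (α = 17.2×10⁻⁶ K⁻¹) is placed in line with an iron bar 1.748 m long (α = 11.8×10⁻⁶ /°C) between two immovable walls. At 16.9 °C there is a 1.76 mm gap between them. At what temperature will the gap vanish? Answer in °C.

T = 59.6 °C

α₁L₁ = 2.06056×10⁻⁵ m/K, α₂L₂ = 2.06264×10⁻⁵ m/K → total 4.1232×10⁻⁵ m/K
ΔT = g/(α₁L₁+α₂L₂) = 1.76×10⁻³ / 4.1232×10⁻⁵ = 42.685 K
T = 16.9 + 42.685 = 59.585 °C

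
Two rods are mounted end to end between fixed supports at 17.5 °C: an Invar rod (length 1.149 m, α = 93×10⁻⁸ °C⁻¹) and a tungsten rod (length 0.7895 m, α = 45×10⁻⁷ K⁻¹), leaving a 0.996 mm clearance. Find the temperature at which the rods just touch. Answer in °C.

T = 233 °C

Gap closes when ΔL₁ + ΔL₂ = 0.996 mm = 9.96×10⁻⁴ m
(α₁L₁ + α₂L₂)ΔT = g
α₁L₁ + α₂L₂ = 93×10⁻⁸×1.149 + 45×10⁻⁷×0.7895 = 4.62132×10⁻⁶ m/K
ΔT = 9.96×10⁻⁴ / 4.62132×10⁻⁶ = 215.52 K
T = 17.5 + 215.52 = 233.02 °C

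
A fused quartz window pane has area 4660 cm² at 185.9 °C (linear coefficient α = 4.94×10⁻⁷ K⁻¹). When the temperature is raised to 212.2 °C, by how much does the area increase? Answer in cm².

Area coefficient ≈ 2α; |ΔT| = 26.3 K
ΔA = 2αA₀ΔT = 2(4.94×10⁻⁷)(4660)(26.3) = 0.121 cm²

ΔA = 0.121 cm²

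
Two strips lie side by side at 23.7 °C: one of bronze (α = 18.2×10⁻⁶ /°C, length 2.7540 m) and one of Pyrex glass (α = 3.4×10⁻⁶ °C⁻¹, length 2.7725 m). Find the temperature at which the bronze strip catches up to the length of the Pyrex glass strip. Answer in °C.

T = 478.3 °C

L₁(1 + α₁ΔT) = L₂(1 + α₂ΔT) ⇒ ΔT = (L₂ − L₁)/(α₁L₁ − α₂L₂)
L₂ − L₁ = 2.7725 − 2.7540 = 1.85×10⁻² m
α₁L₁ − α₂L₂ = 18.2×10⁻⁶×2.7540 − 3.4×10⁻⁶×2.7725 = 4.06963×10⁻⁵ m/K
ΔT = 1.85×10⁻² / 4.06963×10⁻⁵ = 454.587 K
T = 23.7 + 454.587 = 478.287 °C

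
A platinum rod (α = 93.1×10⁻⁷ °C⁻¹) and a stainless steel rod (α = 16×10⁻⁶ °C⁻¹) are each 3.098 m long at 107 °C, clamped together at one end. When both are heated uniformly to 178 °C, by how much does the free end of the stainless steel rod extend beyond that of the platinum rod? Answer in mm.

1.47 mm

ΔT = 71 K
platinum: ΔL = 93.1×10⁻⁷ × 3.098 m × 71 = 2.0478×10⁻³ m = 2.0478 mm
stainless steel: ΔL = 16×10⁻⁶ × 3.098 m × 71 = 3.5193×10⁻³ m = 3.5193 mm
difference = 3.5193 − 2.0478 = 1.4715 mm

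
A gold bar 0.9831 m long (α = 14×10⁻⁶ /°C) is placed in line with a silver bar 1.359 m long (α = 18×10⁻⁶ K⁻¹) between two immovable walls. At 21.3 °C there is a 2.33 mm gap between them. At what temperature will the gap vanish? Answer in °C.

T = 82.3 °C

Gap closes when ΔL₁ + ΔL₂ = 2.33 mm = 2.33×10⁻³ m
(α₁L₁ + α₂L₂)ΔT = g
α₁L₁ + α₂L₂ = 14×10⁻⁶×0.9831 + 18×10⁻⁶×1.359 = 3.82254×10⁻⁵ m/K
ΔT = 2.33×10⁻³ / 3.82254×10⁻⁵ = 60.954 K
T = 21.3 + 60.954 = 82.254 °C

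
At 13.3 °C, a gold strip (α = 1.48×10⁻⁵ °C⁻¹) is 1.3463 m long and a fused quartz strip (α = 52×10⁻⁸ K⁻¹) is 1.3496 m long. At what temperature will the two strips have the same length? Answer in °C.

L₁(1 + α₁ΔT) = L₂(1 + α₂ΔT) ⇒ ΔT = (L₂ − L₁)/(α₁L₁ − α₂L₂)
L₂ − L₁ = 1.3496 − 1.3463 = 3.30×10⁻³ m
α₁L₁ − α₂L₂ = 1.48×10⁻⁵×1.3463 − 52×10⁻⁸×1.3496 = 1.9223448×10⁻⁵ m/K
ΔT = 3.30×10⁻³ / 1.9223448×10⁻⁵ = 171.665 K
T = 13.3 + 171.665 = 184.965 °C

T = 185.0 °C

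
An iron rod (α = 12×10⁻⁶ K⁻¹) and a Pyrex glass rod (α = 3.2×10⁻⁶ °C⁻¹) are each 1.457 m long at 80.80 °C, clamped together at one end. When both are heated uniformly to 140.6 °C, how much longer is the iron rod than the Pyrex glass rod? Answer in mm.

0.767 mm

ΔT = 59.80 K
iron: ΔL = 12×10⁻⁶ × 1.457 m × 59.80 = 1.0455×10⁻³ m = 1.0455 mm
Pyrex glass: ΔL = 3.2×10⁻⁶ × 1.457 m × 59.80 = 2.7881×10⁻⁴ m = 0.27881 mm
difference = 1.0455 − 0.27881 = 0.76669 mm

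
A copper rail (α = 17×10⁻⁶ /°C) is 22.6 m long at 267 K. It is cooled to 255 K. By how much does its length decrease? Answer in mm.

ΔL = 4.61 mm

|ΔT| = |255 − 267| = 12 K
ΔL = αL₀ΔT = (17×10⁻⁶)(22.6)(12) = 4.61×10⁻³ m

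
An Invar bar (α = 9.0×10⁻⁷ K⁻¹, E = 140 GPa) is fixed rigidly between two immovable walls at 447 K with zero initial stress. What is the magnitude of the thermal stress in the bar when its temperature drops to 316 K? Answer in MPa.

σ = 16.5 MPa

Fully constrained: the free strain ε = αΔT is blocked, so σ = Eε = EαΔT.
|ΔT| = 131 K
σ = 140×10⁹ × 9.0×10⁻⁷ × 131 = 1.65×10⁷ Pa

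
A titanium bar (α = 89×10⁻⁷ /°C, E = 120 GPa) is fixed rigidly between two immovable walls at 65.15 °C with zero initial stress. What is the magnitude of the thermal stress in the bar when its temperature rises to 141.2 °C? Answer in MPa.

Fully constrained: the free strain ε = αΔT is blocked, so σ = Eε = EαΔT.
|ΔT| = 76.05 K
σ = 120×10⁹ × 89×10⁻⁷ × 76.05 = 8.12×10⁷ Pa

σ = 81.2 MPa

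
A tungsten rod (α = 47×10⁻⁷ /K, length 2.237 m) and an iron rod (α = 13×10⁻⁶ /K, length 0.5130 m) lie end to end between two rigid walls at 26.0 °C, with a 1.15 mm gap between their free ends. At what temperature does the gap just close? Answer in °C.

T = 92.9 °C

α₁L₁ = 1.05139×10⁻⁵ m/K, α₂L₂ = 6.669×10⁻⁶ m/K → total 1.71829×10⁻⁵ m/K
ΔT = g/(α₁L₁+α₂L₂) = 1.15×10⁻³ / 1.71829×10⁻⁵ = 66.927 K
T = 26.0 + 66.927 = 92.927 °C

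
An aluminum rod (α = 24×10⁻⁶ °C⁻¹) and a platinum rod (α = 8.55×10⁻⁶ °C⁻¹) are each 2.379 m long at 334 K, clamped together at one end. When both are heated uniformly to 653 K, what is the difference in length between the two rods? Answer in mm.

ΔT = 319 K
aluminum: ΔL = 24×10⁻⁶ × 2.379 m × 319 = 1.8214×10⁻² m = 18.214 mm
platinum: ΔL = 8.55×10⁻⁶ × 2.379 m × 319 = 6.4886×10⁻³ m = 6.4886 mm
difference = 18.214 − 6.4886 = 11.7254 mm

11.7 mm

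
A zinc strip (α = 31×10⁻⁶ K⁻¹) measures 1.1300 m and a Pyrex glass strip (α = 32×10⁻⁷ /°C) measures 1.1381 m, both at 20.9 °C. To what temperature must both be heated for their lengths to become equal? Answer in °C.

Equal length when α₁L₁ΔT − α₂L₂ΔT = L₂ − L₁ = 8.10×10⁻³ m
α₁L₁ = 3.503×10⁻⁵, α₂L₂ = 3.64192×10⁻⁶ → Δ(αL) = 3.138808×10⁻⁵ m/K
ΔT = 8.10×10⁻³ / 3.138808×10⁻⁵ = 258.060 K, so T = 20.9 + 258.060 = 278.960 °C

T = 279.0 °C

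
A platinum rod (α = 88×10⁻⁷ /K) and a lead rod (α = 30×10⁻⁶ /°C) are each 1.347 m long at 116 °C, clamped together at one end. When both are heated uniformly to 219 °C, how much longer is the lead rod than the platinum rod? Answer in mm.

ΔT = 103 K
platinum: ΔL = 88×10⁻⁷ × 1.347 m × 103 = 1.2209×10⁻³ m = 1.2209 mm
lead: ΔL = 30×10⁻⁶ × 1.347 m × 103 = 4.1622×10⁻³ m = 4.1622 mm
difference = 4.1622 − 1.2209 = 2.9413 mm

2.94 mm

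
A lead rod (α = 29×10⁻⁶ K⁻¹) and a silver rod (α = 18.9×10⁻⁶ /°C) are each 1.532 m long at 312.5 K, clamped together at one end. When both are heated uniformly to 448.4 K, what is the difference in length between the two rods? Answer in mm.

2.10 mm

ΔT = 135.9 K
lead: ΔL = 29×10⁻⁶ × 1.532 m × 135.9 = 6.0378×10⁻³ m = 6.0378 mm
silver: ΔL = 18.9×10⁻⁶ × 1.532 m × 135.9 = 3.9350×10⁻³ m = 3.9350 mm
difference = 6.0378 − 3.9350 = 2.1028 mm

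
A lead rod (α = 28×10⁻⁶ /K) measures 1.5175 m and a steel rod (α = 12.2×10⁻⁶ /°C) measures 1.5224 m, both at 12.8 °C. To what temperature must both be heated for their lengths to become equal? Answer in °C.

L₁(1 + α₁ΔT) = L₂(1 + α₂ΔT) ⇒ ΔT = (L₂ − L₁)/(α₁L₁ − α₂L₂)
L₂ − L₁ = 1.5224 − 1.5175 = 4.90×10⁻³ m
α₁L₁ − α₂L₂ = 28×10⁻⁶×1.5175 − 12.2×10⁻⁶×1.5224 = 2.391672×10⁻⁵ m/K
ΔT = 4.90×10⁻³ / 2.391672×10⁻⁵ = 204.878 K
T = 12.8 + 204.878 = 217.678 °C

T = 217.7 °C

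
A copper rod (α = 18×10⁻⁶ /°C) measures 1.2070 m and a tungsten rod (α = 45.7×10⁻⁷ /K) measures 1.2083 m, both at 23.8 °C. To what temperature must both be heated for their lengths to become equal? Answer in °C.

T = 104.0 °C

L₁(1 + α₁ΔT) = L₂(1 + α₂ΔT) ⇒ ΔT = (L₂ − L₁)/(α₁L₁ − α₂L₂)
L₂ − L₁ = 1.2083 − 1.2070 = 1.30×10⁻³ m
α₁L₁ − α₂L₂ = 18×10⁻⁶×1.2070 − 45.7×10⁻⁷×1.2083 = 1.6204069×10⁻⁵ m/K
ΔT = 1.30×10⁻³ / 1.6204069×10⁻⁵ = 80.227 K
T = 23.8 + 80.227 = 104.027 °C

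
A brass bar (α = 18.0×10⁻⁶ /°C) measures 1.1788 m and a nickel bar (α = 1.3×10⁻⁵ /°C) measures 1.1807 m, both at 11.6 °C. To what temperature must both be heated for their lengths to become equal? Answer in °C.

L₁(1 + α₁ΔT) = L₂(1 + α₂ΔT) ⇒ ΔT = (L₂ − L₁)/(α₁L₁ − α₂L₂)
L₂ − L₁ = 1.1807 − 1.1788 = 1.90×10⁻³ m
α₁L₁ − α₂L₂ = 18.0×10⁻⁶×1.1788 − 1.3×10⁻⁵×1.1807 = 5.8693×10⁻⁶ m/K
ΔT = 1.90×10⁻³ / 5.8693×10⁻⁶ = 323.718 K
T = 11.6 + 323.718 = 335.318 °C

T = 335.3 °C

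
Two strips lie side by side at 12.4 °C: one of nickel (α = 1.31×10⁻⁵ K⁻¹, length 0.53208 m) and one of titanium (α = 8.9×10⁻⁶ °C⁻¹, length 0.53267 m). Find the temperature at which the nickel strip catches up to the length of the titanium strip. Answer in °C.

T = 277.0 °C

Equal length when α₁L₁ΔT − α₂L₂ΔT = L₂ − L₁ = 5.90×10⁻⁴ m
α₁L₁ = 6.970248×10⁻⁶, α₂L₂ = 4.740763×10⁻⁶ → Δ(αL) = 2.229485×10⁻⁶ m/K
ΔT = 5.90×10⁻⁴ / 2.229485×10⁻⁶ = 264.635 K, so T = 12.4 + 264.635 = 277.035 °C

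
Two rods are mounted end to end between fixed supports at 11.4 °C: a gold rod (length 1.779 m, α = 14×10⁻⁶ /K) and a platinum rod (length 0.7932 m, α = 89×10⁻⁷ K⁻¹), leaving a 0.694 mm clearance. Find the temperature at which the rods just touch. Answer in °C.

α₁L₁ = 2.4906×10⁻⁵ m/K, α₂L₂ = 7.05948×10⁻⁶ m/K → total 3.196548×10⁻⁵ m/K
ΔT = g/(α₁L₁+α₂L₂) = 6.94×10⁻⁴ / 3.196548×10⁻⁵ = 21.711 K
T = 11.4 + 21.711 = 33.111 °C

T = 33.1 °C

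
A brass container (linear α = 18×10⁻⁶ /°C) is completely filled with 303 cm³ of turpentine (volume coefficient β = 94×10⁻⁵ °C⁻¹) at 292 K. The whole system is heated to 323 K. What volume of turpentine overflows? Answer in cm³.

8.32 cm³

The container also expands: β_container ≈ 3α = 5.4×10⁻⁵ /K
Net overflow = V₀(β_liq − 3α_cont)ΔT
β − 3α = 9.40×10⁻⁴ − 5.4×10⁻⁵ = 8.86×10⁻⁴ /K; ΔT = 31 K
ΔV = 303 × 8.86×10⁻⁴ × 31 = 8.32 cm³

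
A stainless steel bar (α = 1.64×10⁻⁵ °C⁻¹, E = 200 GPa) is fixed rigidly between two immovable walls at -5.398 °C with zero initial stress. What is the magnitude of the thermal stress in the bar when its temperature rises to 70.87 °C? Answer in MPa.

Fully constrained: the free strain ε = αΔT is blocked, so σ = Eε = EαΔT.
|ΔT| = 76.268 K
σ = 200×10⁹ × 1.64×10⁻⁵ × 76.268 = 2.50×10⁸ Pa

σ = 250 MPa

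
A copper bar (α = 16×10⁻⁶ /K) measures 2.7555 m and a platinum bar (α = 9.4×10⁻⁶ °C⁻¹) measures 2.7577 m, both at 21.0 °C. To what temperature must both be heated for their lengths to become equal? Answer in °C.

T = 142.1 °C

Equal length when α₁L₁ΔT − α₂L₂ΔT = L₂ − L₁ = 2.20×10⁻³ m
α₁L₁ = 4.4088×10⁻⁵, α₂L₂ = 2.592238×10⁻⁵ → Δ(αL) = 1.816562×10⁻⁵ m/K
ΔT = 2.20×10⁻³ / 1.816562×10⁻⁵ = 121.108 K, so T = 21.0 + 121.108 = 142.108 °C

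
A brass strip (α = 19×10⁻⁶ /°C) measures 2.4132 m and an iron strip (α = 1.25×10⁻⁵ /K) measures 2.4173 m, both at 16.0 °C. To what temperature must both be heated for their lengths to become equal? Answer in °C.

T = 278.2 °C

Equal length when α₁L₁ΔT − α₂L₂ΔT = L₂ − L₁ = 4.10×10⁻³ m
α₁L₁ = 4.58508×10⁻⁵, α₂L₂ = 3.021625×10⁻⁵ → Δ(αL) = 1.563455×10⁻⁵ m/K
ΔT = 4.10×10⁻³ / 1.563455×10⁻⁵ = 262.240 K, so T = 16.0 + 262.240 = 278.240 °C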